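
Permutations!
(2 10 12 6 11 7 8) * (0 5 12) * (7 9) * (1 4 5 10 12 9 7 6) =(0 10)(1 4 5 9 6 11 7 8 2 12) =[10, 4, 12, 3, 5, 9, 11, 8, 2, 6, 0, 7, 1]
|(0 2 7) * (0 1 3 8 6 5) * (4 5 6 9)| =|(0 2 7 1 3 8 9 4 5)| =9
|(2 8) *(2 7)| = 3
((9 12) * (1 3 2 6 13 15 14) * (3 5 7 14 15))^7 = ((15)(1 5 7 14)(2 6 13 3)(9 12))^7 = (15)(1 14 7 5)(2 3 13 6)(9 12)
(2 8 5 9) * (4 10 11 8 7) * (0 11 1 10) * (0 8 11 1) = (11)(0 1 10)(2 7 4 8 5 9) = [1, 10, 7, 3, 8, 9, 6, 4, 5, 2, 0, 11]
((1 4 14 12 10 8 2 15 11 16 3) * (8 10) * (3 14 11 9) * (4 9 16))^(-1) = (1 3 9)(2 8 12 14 16 15)(4 11) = ((1 9 3)(2 15 16 14 12 8)(4 11))^(-1)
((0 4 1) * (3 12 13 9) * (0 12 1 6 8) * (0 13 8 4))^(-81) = ((1 12 8 13 9 3)(4 6))^(-81) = (1 13)(3 8)(4 6)(9 12)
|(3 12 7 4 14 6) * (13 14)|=7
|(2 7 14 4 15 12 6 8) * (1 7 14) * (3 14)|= 8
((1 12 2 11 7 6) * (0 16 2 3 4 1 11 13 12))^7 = (0 1 4 3 12 13 2 16)(6 11 7)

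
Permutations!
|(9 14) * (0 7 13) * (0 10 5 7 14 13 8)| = |(0 14 9 13 10 5 7 8)| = 8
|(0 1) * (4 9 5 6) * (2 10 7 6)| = 14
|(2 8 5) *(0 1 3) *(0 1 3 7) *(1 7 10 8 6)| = |(0 3 7)(1 10 8 5 2 6)| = 6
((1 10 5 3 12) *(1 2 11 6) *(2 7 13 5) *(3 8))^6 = (13)(1 10 2 11 6)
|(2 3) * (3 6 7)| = |(2 6 7 3)| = 4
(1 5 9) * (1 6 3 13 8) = (1 5 9 6 3 13 8) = [0, 5, 2, 13, 4, 9, 3, 7, 1, 6, 10, 11, 12, 8]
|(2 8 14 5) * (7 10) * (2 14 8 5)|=6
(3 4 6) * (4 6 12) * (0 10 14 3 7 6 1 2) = (0 10 14 3 1 2)(4 12)(6 7) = [10, 2, 0, 1, 12, 5, 7, 6, 8, 9, 14, 11, 4, 13, 3]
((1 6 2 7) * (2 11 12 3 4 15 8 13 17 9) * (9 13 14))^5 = ((1 6 11 12 3 4 15 8 14 9 2 7)(13 17))^5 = (1 4 2 12 14 6 15 7 3 9 11 8)(13 17)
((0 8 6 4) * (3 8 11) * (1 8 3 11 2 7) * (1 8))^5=(11)(0 4 6 8 7 2)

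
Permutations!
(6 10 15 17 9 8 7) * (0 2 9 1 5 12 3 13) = (0 2 9 8 7 6 10 15 17 1 5 12 3 13) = [2, 5, 9, 13, 4, 12, 10, 6, 7, 8, 15, 11, 3, 0, 14, 17, 16, 1]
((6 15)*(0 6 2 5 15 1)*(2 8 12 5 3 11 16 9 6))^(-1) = ((0 2 3 11 16 9 6 1)(5 15 8 12))^(-1) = (0 1 6 9 16 11 3 2)(5 12 8 15)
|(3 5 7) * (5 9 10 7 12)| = 4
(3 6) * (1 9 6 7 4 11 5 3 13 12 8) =(1 9 6 13 12 8)(3 7 4 11 5) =[0, 9, 2, 7, 11, 3, 13, 4, 1, 6, 10, 5, 8, 12]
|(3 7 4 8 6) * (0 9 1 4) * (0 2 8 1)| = 10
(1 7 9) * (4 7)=(1 4 7 9)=[0, 4, 2, 3, 7, 5, 6, 9, 8, 1]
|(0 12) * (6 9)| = 2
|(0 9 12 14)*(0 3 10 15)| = 7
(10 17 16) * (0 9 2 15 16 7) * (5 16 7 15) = (0 9 2 5 16 10 17 15 7) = [9, 1, 5, 3, 4, 16, 6, 0, 8, 2, 17, 11, 12, 13, 14, 7, 10, 15]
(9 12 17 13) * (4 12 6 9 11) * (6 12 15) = (4 15 6 9 12 17 13 11) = [0, 1, 2, 3, 15, 5, 9, 7, 8, 12, 10, 4, 17, 11, 14, 6, 16, 13]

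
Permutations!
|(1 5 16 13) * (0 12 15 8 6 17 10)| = 28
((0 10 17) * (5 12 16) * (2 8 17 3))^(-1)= (0 17 8 2 3 10)(5 16 12)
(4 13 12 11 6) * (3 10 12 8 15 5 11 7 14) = (3 10 12 7 14)(4 13 8 15 5 11 6) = [0, 1, 2, 10, 13, 11, 4, 14, 15, 9, 12, 6, 7, 8, 3, 5]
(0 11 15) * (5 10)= (0 11 15)(5 10)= [11, 1, 2, 3, 4, 10, 6, 7, 8, 9, 5, 15, 12, 13, 14, 0]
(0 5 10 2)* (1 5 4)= (0 4 1 5 10 2)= [4, 5, 0, 3, 1, 10, 6, 7, 8, 9, 2]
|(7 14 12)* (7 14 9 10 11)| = 4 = |(7 9 10 11)(12 14)|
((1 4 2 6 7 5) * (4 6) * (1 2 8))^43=((1 6 7 5 2 4 8))^43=(1 6 7 5 2 4 8)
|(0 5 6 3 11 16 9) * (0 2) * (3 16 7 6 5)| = 8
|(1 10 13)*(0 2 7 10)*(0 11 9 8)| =|(0 2 7 10 13 1 11 9 8)| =9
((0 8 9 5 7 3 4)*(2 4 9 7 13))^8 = (0 4 2 13 5 9 3 7 8)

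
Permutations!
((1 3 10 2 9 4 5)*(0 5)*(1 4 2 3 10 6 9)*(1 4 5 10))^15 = ((0 10 3 6 9 2 4))^15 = (0 10 3 6 9 2 4)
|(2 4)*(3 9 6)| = |(2 4)(3 9 6)| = 6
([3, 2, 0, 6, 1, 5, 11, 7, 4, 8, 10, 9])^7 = [1, 8, 4, 2, 9, 5, 0, 7, 11, 6, 10, 3]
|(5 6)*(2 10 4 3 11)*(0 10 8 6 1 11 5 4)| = |(0 10)(1 11 2 8 6 4 3 5)| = 8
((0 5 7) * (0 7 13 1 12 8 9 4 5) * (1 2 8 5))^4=(1 2)(4 13)(5 9)(8 12)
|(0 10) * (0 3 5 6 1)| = 6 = |(0 10 3 5 6 1)|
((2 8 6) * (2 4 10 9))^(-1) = (2 9 10 4 6 8)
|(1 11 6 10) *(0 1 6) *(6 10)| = 3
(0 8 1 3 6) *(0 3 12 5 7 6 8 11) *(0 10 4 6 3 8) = [11, 12, 2, 0, 6, 7, 8, 3, 1, 9, 4, 10, 5] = (0 11 10 4 6 8 1 12 5 7 3)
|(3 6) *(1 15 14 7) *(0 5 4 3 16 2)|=28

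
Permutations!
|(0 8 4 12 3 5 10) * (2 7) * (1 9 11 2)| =35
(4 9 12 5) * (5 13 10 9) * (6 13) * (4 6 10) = [0, 1, 2, 3, 5, 6, 13, 7, 8, 12, 9, 11, 10, 4] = (4 5 6 13)(9 12 10)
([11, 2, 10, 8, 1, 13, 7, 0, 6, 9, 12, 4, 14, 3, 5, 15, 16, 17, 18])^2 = [4, 10, 12, 6, 2, 3, 0, 11, 7, 9, 14, 1, 5, 8, 13, 15, 16, 17, 18]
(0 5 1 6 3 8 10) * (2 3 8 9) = (0 5 1 6 8 10)(2 3 9) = [5, 6, 3, 9, 4, 1, 8, 7, 10, 2, 0]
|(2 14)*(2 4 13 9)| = 5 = |(2 14 4 13 9)|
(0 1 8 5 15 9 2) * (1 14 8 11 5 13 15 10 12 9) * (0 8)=(0 14)(1 11 5 10 12 9 2 8 13 15)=[14, 11, 8, 3, 4, 10, 6, 7, 13, 2, 12, 5, 9, 15, 0, 1]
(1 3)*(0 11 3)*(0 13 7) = (0 11 3 1 13 7) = [11, 13, 2, 1, 4, 5, 6, 0, 8, 9, 10, 3, 12, 7]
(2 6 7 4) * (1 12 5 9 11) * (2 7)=[0, 12, 6, 3, 7, 9, 2, 4, 8, 11, 10, 1, 5]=(1 12 5 9 11)(2 6)(4 7)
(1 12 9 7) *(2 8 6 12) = (1 2 8 6 12 9 7) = [0, 2, 8, 3, 4, 5, 12, 1, 6, 7, 10, 11, 9]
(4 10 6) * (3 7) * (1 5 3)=(1 5 3 7)(4 10 6)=[0, 5, 2, 7, 10, 3, 4, 1, 8, 9, 6]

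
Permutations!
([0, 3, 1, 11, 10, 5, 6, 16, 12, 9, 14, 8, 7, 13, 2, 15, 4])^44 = (16)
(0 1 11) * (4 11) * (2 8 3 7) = (0 1 4 11)(2 8 3 7) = [1, 4, 8, 7, 11, 5, 6, 2, 3, 9, 10, 0]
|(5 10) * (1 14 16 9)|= |(1 14 16 9)(5 10)|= 4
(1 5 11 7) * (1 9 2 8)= (1 5 11 7 9 2 8)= [0, 5, 8, 3, 4, 11, 6, 9, 1, 2, 10, 7]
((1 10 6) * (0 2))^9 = ((0 2)(1 10 6))^9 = (10)(0 2)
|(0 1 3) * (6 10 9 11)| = |(0 1 3)(6 10 9 11)| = 12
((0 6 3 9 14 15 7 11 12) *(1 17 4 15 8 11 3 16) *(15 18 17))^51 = ((0 6 16 1 15 7 3 9 14 8 11 12)(4 18 17))^51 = (18)(0 1 3 8)(6 15 9 11)(7 14 12 16)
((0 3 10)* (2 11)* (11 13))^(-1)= (0 10 3)(2 11 13)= ((0 3 10)(2 13 11))^(-1)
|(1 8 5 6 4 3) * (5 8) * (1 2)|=6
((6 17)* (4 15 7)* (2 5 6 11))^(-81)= (2 11 17 6 5)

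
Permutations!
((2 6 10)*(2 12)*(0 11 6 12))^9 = (0 11 6 10)(2 12) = ((0 11 6 10)(2 12))^9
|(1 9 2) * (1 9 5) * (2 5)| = 4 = |(1 2 9 5)|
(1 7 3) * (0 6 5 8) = [6, 7, 2, 1, 4, 8, 5, 3, 0] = (0 6 5 8)(1 7 3)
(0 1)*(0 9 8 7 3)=(0 1 9 8 7 3)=[1, 9, 2, 0, 4, 5, 6, 3, 7, 8]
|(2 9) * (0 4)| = 2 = |(0 4)(2 9)|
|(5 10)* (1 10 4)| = |(1 10 5 4)| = 4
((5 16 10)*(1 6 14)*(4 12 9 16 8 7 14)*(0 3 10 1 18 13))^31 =(0 8 13 5 18 10 14 3 7)(1 6 4 12 9 16)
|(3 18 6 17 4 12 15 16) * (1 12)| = 9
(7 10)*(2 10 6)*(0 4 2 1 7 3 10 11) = [4, 7, 11, 10, 2, 5, 1, 6, 8, 9, 3, 0] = (0 4 2 11)(1 7 6)(3 10)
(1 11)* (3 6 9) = [0, 11, 2, 6, 4, 5, 9, 7, 8, 3, 10, 1] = (1 11)(3 6 9)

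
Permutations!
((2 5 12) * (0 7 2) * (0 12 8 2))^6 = (12)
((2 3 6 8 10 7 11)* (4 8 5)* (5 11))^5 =(2 3 6 11)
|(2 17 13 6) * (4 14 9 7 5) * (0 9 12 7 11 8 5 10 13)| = 14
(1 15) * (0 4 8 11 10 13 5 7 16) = (0 4 8 11 10 13 5 7 16)(1 15) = [4, 15, 2, 3, 8, 7, 6, 16, 11, 9, 13, 10, 12, 5, 14, 1, 0]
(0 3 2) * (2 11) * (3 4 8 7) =(0 4 8 7 3 11 2) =[4, 1, 0, 11, 8, 5, 6, 3, 7, 9, 10, 2]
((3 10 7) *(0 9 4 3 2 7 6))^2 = ((0 9 4 3 10 6)(2 7))^2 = (0 4 10)(3 6 9)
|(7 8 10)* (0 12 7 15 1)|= |(0 12 7 8 10 15 1)|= 7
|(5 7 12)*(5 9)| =|(5 7 12 9)| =4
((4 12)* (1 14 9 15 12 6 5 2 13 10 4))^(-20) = (15)(2 6 10)(4 13 5)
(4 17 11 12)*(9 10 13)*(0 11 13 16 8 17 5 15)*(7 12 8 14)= (0 11 8 17 13 9 10 16 14 7 12 4 5 15)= [11, 1, 2, 3, 5, 15, 6, 12, 17, 10, 16, 8, 4, 9, 7, 0, 14, 13]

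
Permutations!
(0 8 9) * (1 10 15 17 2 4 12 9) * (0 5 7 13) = (0 8 1 10 15 17 2 4 12 9 5 7 13) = [8, 10, 4, 3, 12, 7, 6, 13, 1, 5, 15, 11, 9, 0, 14, 17, 16, 2]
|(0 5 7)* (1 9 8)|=3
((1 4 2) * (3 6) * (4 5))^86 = ((1 5 4 2)(3 6))^86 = (6)(1 4)(2 5)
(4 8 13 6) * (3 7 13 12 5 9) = (3 7 13 6 4 8 12 5 9) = [0, 1, 2, 7, 8, 9, 4, 13, 12, 3, 10, 11, 5, 6]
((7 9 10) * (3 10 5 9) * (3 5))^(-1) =((3 10 7 5 9))^(-1) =(3 9 5 7 10)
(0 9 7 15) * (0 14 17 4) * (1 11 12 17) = [9, 11, 2, 3, 0, 5, 6, 15, 8, 7, 10, 12, 17, 13, 1, 14, 16, 4] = (0 9 7 15 14 1 11 12 17 4)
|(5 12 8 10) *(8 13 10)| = 4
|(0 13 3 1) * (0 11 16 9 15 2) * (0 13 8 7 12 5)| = |(0 8 7 12 5)(1 11 16 9 15 2 13 3)| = 40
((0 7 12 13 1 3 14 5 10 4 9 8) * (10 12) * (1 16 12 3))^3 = (16)(0 4)(7 9)(8 10)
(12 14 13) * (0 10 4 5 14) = (0 10 4 5 14 13 12) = [10, 1, 2, 3, 5, 14, 6, 7, 8, 9, 4, 11, 0, 12, 13]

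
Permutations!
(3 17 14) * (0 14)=(0 14 3 17)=[14, 1, 2, 17, 4, 5, 6, 7, 8, 9, 10, 11, 12, 13, 3, 15, 16, 0]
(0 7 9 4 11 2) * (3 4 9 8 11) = (0 7 8 11 2)(3 4) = [7, 1, 0, 4, 3, 5, 6, 8, 11, 9, 10, 2]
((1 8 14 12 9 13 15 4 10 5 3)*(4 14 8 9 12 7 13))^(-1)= ((1 9 4 10 5 3)(7 13 15 14))^(-1)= (1 3 5 10 4 9)(7 14 15 13)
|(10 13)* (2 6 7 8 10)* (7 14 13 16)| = |(2 6 14 13)(7 8 10 16)| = 4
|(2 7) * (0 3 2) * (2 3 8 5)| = |(0 8 5 2 7)| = 5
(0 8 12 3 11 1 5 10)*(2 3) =(0 8 12 2 3 11 1 5 10) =[8, 5, 3, 11, 4, 10, 6, 7, 12, 9, 0, 1, 2]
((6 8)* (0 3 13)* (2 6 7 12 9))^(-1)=(0 13 3)(2 9 12 7 8 6)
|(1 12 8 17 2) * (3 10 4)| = 15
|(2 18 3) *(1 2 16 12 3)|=3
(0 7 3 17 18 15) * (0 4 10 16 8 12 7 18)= [18, 1, 2, 17, 10, 5, 6, 3, 12, 9, 16, 11, 7, 13, 14, 4, 8, 0, 15]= (0 18 15 4 10 16 8 12 7 3 17)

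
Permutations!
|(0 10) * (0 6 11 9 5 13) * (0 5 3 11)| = |(0 10 6)(3 11 9)(5 13)| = 6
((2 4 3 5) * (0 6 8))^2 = ((0 6 8)(2 4 3 5))^2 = (0 8 6)(2 3)(4 5)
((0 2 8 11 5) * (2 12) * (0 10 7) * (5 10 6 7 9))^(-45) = (0 10)(2 5)(6 8)(7 11)(9 12) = ((0 12 2 8 11 10 9 5 6 7))^(-45)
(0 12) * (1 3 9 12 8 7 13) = (0 8 7 13 1 3 9 12) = [8, 3, 2, 9, 4, 5, 6, 13, 7, 12, 10, 11, 0, 1]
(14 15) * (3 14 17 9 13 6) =[0, 1, 2, 14, 4, 5, 3, 7, 8, 13, 10, 11, 12, 6, 15, 17, 16, 9] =(3 14 15 17 9 13 6)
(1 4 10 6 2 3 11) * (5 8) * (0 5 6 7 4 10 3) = (0 5 8 6 2)(1 10 7 4 3 11) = [5, 10, 0, 11, 3, 8, 2, 4, 6, 9, 7, 1]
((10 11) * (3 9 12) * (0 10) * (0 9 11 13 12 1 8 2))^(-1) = ((0 10 13 12 3 11 9 1 8 2))^(-1) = (0 2 8 1 9 11 3 12 13 10)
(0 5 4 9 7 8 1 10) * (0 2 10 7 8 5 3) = [3, 7, 10, 0, 9, 4, 6, 5, 1, 8, 2] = (0 3)(1 7 5 4 9 8)(2 10)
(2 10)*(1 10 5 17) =(1 10 2 5 17) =[0, 10, 5, 3, 4, 17, 6, 7, 8, 9, 2, 11, 12, 13, 14, 15, 16, 1]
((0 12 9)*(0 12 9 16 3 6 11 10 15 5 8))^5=(0 6 8 3 5 16 15 12 10 9 11)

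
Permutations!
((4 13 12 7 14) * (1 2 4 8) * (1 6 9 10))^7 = ((1 2 4 13 12 7 14 8 6 9 10))^7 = (1 8 13 10 14 4 9 7 2 6 12)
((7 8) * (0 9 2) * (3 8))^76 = ((0 9 2)(3 8 7))^76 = (0 9 2)(3 8 7)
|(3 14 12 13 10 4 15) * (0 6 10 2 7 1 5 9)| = |(0 6 10 4 15 3 14 12 13 2 7 1 5 9)| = 14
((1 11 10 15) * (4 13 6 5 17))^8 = ((1 11 10 15)(4 13 6 5 17))^8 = (4 5 13 17 6)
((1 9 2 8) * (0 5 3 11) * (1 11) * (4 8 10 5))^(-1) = ((0 4 8 11)(1 9 2 10 5 3))^(-1) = (0 11 8 4)(1 3 5 10 2 9)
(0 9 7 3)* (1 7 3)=(0 9 3)(1 7)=[9, 7, 2, 0, 4, 5, 6, 1, 8, 3]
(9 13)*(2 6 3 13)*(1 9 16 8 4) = [0, 9, 6, 13, 1, 5, 3, 7, 4, 2, 10, 11, 12, 16, 14, 15, 8] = (1 9 2 6 3 13 16 8 4)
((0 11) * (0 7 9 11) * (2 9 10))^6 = ((2 9 11 7 10))^6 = (2 9 11 7 10)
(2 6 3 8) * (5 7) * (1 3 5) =[0, 3, 6, 8, 4, 7, 5, 1, 2] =(1 3 8 2 6 5 7)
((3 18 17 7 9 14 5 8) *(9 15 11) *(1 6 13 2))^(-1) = ((1 6 13 2)(3 18 17 7 15 11 9 14 5 8))^(-1) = (1 2 13 6)(3 8 5 14 9 11 15 7 17 18)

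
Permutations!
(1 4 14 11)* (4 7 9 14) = (1 7 9 14 11) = [0, 7, 2, 3, 4, 5, 6, 9, 8, 14, 10, 1, 12, 13, 11]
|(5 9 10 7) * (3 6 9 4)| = 7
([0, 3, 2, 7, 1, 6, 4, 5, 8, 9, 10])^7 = [0, 3, 2, 7, 1, 6, 4, 5, 8, 9, 10]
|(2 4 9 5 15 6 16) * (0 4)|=8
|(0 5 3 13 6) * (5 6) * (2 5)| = 4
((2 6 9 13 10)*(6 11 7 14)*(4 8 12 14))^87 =((2 11 7 4 8 12 14 6 9 13 10))^87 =(2 10 13 9 6 14 12 8 4 7 11)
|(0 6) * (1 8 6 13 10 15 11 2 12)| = 10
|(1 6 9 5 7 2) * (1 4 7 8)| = 15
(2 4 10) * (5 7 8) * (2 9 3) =[0, 1, 4, 2, 10, 7, 6, 8, 5, 3, 9] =(2 4 10 9 3)(5 7 8)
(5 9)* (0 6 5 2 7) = (0 6 5 9 2 7) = [6, 1, 7, 3, 4, 9, 5, 0, 8, 2]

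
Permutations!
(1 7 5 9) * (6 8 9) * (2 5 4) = [0, 7, 5, 3, 2, 6, 8, 4, 9, 1] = (1 7 4 2 5 6 8 9)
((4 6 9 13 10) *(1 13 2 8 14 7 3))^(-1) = ((1 13 10 4 6 9 2 8 14 7 3))^(-1) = (1 3 7 14 8 2 9 6 4 10 13)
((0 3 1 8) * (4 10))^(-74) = ((0 3 1 8)(4 10))^(-74) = (10)(0 1)(3 8)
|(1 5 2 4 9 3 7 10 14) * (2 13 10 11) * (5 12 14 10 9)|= 24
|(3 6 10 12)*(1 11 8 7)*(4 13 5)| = |(1 11 8 7)(3 6 10 12)(4 13 5)| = 12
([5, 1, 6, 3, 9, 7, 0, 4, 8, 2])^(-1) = (0 6 2 9 4 7 5)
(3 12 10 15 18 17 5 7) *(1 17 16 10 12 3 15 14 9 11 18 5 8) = (1 17 8)(5 7 15)(9 11 18 16 10 14) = [0, 17, 2, 3, 4, 7, 6, 15, 1, 11, 14, 18, 12, 13, 9, 5, 10, 8, 16]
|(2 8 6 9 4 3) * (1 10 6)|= 8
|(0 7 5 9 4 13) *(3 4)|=7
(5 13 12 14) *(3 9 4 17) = (3 9 4 17)(5 13 12 14) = [0, 1, 2, 9, 17, 13, 6, 7, 8, 4, 10, 11, 14, 12, 5, 15, 16, 3]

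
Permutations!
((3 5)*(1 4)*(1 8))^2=((1 4 8)(3 5))^2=(1 8 4)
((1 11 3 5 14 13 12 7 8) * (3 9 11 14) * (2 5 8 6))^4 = ((1 14 13 12 7 6 2 5 3 8)(9 11))^4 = (1 7 3 13 2)(5 14 6 8 12)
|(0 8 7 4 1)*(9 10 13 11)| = 20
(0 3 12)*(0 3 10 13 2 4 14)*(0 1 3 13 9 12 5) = (0 10 9 12 13 2 4 14 1 3 5) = [10, 3, 4, 5, 14, 0, 6, 7, 8, 12, 9, 11, 13, 2, 1]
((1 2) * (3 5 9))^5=(1 2)(3 9 5)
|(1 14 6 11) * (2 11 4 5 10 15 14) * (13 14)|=|(1 2 11)(4 5 10 15 13 14 6)|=21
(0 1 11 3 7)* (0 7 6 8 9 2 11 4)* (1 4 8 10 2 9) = (0 4)(1 8)(2 11 3 6 10) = [4, 8, 11, 6, 0, 5, 10, 7, 1, 9, 2, 3]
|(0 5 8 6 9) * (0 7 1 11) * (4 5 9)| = 20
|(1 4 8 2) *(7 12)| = 4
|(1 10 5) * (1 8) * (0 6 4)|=12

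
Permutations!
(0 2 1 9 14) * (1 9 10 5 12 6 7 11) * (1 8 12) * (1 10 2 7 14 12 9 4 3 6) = [7, 2, 4, 6, 3, 10, 14, 11, 9, 12, 5, 8, 1, 13, 0] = (0 7 11 8 9 12 1 2 4 3 6 14)(5 10)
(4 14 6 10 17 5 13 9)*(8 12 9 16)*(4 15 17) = [0, 1, 2, 3, 14, 13, 10, 7, 12, 15, 4, 11, 9, 16, 6, 17, 8, 5] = (4 14 6 10)(5 13 16 8 12 9 15 17)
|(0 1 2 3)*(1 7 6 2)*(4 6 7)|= |(7)(0 4 6 2 3)|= 5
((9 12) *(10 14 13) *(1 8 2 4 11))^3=(14)(1 4 8 11 2)(9 12)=((1 8 2 4 11)(9 12)(10 14 13))^3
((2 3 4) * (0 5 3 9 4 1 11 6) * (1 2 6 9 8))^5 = ((0 5 3 2 8 1 11 9 4 6))^5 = (0 1)(2 4)(3 9)(5 11)(6 8)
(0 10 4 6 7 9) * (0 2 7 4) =(0 10)(2 7 9)(4 6) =[10, 1, 7, 3, 6, 5, 4, 9, 8, 2, 0]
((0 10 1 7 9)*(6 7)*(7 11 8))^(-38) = (0 1 11 7)(6 8 9 10)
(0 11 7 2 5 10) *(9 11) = [9, 1, 5, 3, 4, 10, 6, 2, 8, 11, 0, 7] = (0 9 11 7 2 5 10)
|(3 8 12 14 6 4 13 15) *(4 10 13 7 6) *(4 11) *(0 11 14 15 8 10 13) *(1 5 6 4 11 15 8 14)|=20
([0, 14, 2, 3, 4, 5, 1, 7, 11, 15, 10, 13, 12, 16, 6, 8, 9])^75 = [0, 1, 2, 3, 4, 5, 6, 7, 16, 11, 10, 9, 12, 15, 14, 13, 8]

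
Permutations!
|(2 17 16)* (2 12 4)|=5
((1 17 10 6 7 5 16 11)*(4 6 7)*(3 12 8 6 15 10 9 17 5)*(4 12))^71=(1 11 16 5)(3 4 15 10 7)(6 8 12)(9 17)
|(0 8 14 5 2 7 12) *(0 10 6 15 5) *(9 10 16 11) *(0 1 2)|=|(0 8 14 1 2 7 12 16 11 9 10 6 15 5)|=14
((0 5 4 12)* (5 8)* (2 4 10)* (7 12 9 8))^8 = ((0 7 12)(2 4 9 8 5 10))^8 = (0 12 7)(2 9 5)(4 8 10)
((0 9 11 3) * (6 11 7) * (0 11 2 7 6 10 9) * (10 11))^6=(2 6 9 10 3 11 7)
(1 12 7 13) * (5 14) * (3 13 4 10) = (1 12 7 4 10 3 13)(5 14) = [0, 12, 2, 13, 10, 14, 6, 4, 8, 9, 3, 11, 7, 1, 5]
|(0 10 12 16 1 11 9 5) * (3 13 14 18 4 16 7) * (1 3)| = |(0 10 12 7 1 11 9 5)(3 13 14 18 4 16)| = 24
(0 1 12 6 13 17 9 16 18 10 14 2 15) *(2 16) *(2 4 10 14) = (0 1 12 6 13 17 9 4 10 2 15)(14 16 18) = [1, 12, 15, 3, 10, 5, 13, 7, 8, 4, 2, 11, 6, 17, 16, 0, 18, 9, 14]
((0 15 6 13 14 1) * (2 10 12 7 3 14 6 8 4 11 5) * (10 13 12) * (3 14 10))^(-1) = ((0 15 8 4 11 5 2 13 6 12 7 14 1)(3 10))^(-1) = (0 1 14 7 12 6 13 2 5 11 4 8 15)(3 10)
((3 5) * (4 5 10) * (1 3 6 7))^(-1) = (1 7 6 5 4 10 3)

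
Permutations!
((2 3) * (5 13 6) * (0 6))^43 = ((0 6 5 13)(2 3))^43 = (0 13 5 6)(2 3)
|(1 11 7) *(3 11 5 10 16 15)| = |(1 5 10 16 15 3 11 7)| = 8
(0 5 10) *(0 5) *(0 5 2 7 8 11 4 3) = (0 5 10 2 7 8 11 4 3) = [5, 1, 7, 0, 3, 10, 6, 8, 11, 9, 2, 4]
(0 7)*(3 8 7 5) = (0 5 3 8 7) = [5, 1, 2, 8, 4, 3, 6, 0, 7]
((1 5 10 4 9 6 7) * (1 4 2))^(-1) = (1 2 10 5)(4 7 6 9)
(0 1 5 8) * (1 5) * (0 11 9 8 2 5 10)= (0 10)(2 5)(8 11 9)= [10, 1, 5, 3, 4, 2, 6, 7, 11, 8, 0, 9]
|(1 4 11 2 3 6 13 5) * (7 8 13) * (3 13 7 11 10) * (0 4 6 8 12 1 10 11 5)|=40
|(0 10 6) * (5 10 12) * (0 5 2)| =3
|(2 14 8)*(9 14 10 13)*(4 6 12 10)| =9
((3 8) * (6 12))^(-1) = ((3 8)(6 12))^(-1) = (3 8)(6 12)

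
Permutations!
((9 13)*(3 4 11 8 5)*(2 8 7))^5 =(2 11 3 8 7 4 5)(9 13)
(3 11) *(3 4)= (3 11 4)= [0, 1, 2, 11, 3, 5, 6, 7, 8, 9, 10, 4]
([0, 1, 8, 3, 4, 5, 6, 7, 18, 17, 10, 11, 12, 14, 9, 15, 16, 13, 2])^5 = (2 18 8)(9 17 13 14)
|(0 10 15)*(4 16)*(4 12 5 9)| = |(0 10 15)(4 16 12 5 9)| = 15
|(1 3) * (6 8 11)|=|(1 3)(6 8 11)|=6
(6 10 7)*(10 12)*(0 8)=(0 8)(6 12 10 7)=[8, 1, 2, 3, 4, 5, 12, 6, 0, 9, 7, 11, 10]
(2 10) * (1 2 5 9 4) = (1 2 10 5 9 4) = [0, 2, 10, 3, 1, 9, 6, 7, 8, 4, 5]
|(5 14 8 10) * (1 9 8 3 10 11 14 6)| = 9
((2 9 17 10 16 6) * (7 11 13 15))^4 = (2 16 17)(6 10 9) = ((2 9 17 10 16 6)(7 11 13 15))^4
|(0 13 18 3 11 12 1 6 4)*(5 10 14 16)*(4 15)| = |(0 13 18 3 11 12 1 6 15 4)(5 10 14 16)| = 20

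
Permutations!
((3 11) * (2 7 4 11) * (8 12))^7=(2 4 3 7 11)(8 12)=((2 7 4 11 3)(8 12))^7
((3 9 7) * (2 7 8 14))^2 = (2 3 8)(7 9 14)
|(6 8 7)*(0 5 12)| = 3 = |(0 5 12)(6 8 7)|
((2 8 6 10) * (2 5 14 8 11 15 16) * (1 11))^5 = ((1 11 15 16 2)(5 14 8 6 10))^5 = (16)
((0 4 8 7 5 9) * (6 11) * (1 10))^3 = (0 7)(1 10)(4 5)(6 11)(8 9)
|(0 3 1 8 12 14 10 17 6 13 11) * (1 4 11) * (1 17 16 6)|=36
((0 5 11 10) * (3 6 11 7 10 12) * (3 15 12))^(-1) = (0 10 7 5)(3 11 6)(12 15)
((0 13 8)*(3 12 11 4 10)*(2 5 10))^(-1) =(0 8 13)(2 4 11 12 3 10 5)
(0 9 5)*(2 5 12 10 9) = (0 2 5)(9 12 10) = [2, 1, 5, 3, 4, 0, 6, 7, 8, 12, 9, 11, 10]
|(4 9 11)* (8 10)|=|(4 9 11)(8 10)|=6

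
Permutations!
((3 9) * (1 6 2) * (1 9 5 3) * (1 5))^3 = ((1 6 2 9 5 3))^3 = (1 9)(2 3)(5 6)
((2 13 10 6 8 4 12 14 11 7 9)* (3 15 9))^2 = (2 10 8 12 11 3 9 13 6 4 14 7 15)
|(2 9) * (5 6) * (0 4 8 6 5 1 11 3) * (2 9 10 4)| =|(0 2 10 4 8 6 1 11 3)| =9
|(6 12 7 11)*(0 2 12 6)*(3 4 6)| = |(0 2 12 7 11)(3 4 6)| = 15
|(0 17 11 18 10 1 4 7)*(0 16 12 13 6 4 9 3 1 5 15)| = |(0 17 11 18 10 5 15)(1 9 3)(4 7 16 12 13 6)| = 42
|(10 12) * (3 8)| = 2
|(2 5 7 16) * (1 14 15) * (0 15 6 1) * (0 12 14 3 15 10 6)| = 8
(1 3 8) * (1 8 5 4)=[0, 3, 2, 5, 1, 4, 6, 7, 8]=(8)(1 3 5 4)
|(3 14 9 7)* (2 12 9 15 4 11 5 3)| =12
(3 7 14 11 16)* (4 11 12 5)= (3 7 14 12 5 4 11 16)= [0, 1, 2, 7, 11, 4, 6, 14, 8, 9, 10, 16, 5, 13, 12, 15, 3]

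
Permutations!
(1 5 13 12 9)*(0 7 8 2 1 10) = (0 7 8 2 1 5 13 12 9 10) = [7, 5, 1, 3, 4, 13, 6, 8, 2, 10, 0, 11, 9, 12]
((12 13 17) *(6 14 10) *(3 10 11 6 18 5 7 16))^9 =(3 5)(7 10)(16 18)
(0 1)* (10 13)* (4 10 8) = (0 1)(4 10 13 8) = [1, 0, 2, 3, 10, 5, 6, 7, 4, 9, 13, 11, 12, 8]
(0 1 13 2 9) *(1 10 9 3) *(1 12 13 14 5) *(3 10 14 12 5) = [14, 12, 10, 5, 4, 1, 6, 7, 8, 0, 9, 11, 13, 2, 3] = (0 14 3 5 1 12 13 2 10 9)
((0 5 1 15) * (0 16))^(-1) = ((0 5 1 15 16))^(-1) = (0 16 15 1 5)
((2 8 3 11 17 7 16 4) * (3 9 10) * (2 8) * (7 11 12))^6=(17)(3 9 4 7)(8 16 12 10)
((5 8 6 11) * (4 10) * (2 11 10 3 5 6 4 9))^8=((2 11 6 10 9)(3 5 8 4))^8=(2 10 11 9 6)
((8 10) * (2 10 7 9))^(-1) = (2 9 7 8 10)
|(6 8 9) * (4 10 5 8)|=|(4 10 5 8 9 6)|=6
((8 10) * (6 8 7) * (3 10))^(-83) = (3 7 8 10 6)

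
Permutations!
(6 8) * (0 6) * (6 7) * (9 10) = (0 7 6 8)(9 10) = [7, 1, 2, 3, 4, 5, 8, 6, 0, 10, 9]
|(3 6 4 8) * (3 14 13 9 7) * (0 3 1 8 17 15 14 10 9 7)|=13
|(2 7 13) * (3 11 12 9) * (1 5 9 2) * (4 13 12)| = |(1 5 9 3 11 4 13)(2 7 12)| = 21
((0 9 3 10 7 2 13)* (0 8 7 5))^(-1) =((0 9 3 10 5)(2 13 8 7))^(-1) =(0 5 10 3 9)(2 7 8 13)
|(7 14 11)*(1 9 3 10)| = 12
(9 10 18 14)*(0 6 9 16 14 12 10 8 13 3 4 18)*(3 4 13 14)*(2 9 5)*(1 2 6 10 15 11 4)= (0 10)(1 2 9 8 14 16 3 13)(4 18 12 15 11)(5 6)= [10, 2, 9, 13, 18, 6, 5, 7, 14, 8, 0, 4, 15, 1, 16, 11, 3, 17, 12]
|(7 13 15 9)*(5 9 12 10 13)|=|(5 9 7)(10 13 15 12)|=12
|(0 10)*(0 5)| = 3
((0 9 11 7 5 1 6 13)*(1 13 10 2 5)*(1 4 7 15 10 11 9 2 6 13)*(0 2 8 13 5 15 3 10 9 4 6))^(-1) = (0 10 3 11 6 7 4 9 15 2 13 8)(1 5)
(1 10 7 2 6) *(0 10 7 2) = (0 10 2 6 1 7) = [10, 7, 6, 3, 4, 5, 1, 0, 8, 9, 2]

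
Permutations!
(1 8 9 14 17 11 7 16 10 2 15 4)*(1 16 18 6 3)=(1 8 9 14 17 11 7 18 6 3)(2 15 4 16 10)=[0, 8, 15, 1, 16, 5, 3, 18, 9, 14, 2, 7, 12, 13, 17, 4, 10, 11, 6]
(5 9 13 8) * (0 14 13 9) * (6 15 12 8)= [14, 1, 2, 3, 4, 0, 15, 7, 5, 9, 10, 11, 8, 6, 13, 12]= (0 14 13 6 15 12 8 5)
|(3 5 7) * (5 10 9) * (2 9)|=|(2 9 5 7 3 10)|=6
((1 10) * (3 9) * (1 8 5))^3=(1 5 8 10)(3 9)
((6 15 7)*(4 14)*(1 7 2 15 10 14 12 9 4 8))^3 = (1 10)(2 15)(6 8)(7 14) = ((1 7 6 10 14 8)(2 15)(4 12 9))^3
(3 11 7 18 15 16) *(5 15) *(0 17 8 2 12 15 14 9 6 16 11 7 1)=[17, 0, 12, 7, 4, 14, 16, 18, 2, 6, 10, 1, 15, 13, 9, 11, 3, 8, 5]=(0 17 8 2 12 15 11 1)(3 7 18 5 14 9 6 16)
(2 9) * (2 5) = (2 9 5) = [0, 1, 9, 3, 4, 2, 6, 7, 8, 5]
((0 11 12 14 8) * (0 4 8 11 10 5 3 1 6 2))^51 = ((0 10 5 3 1 6 2)(4 8)(11 12 14))^51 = (14)(0 5 1 2 10 3 6)(4 8)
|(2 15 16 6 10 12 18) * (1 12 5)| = 9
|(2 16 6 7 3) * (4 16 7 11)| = |(2 7 3)(4 16 6 11)| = 12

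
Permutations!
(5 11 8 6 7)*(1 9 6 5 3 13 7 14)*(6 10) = [0, 9, 2, 13, 4, 11, 14, 3, 5, 10, 6, 8, 12, 7, 1] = (1 9 10 6 14)(3 13 7)(5 11 8)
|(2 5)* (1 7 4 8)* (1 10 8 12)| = |(1 7 4 12)(2 5)(8 10)| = 4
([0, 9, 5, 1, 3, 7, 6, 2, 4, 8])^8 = (1 4 9 3 8)(2 7 5)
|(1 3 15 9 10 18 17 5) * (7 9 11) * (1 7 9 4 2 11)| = |(1 3 15)(2 11 9 10 18 17 5 7 4)| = 9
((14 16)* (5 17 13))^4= ((5 17 13)(14 16))^4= (5 17 13)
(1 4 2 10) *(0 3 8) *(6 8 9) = (0 3 9 6 8)(1 4 2 10) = [3, 4, 10, 9, 2, 5, 8, 7, 0, 6, 1]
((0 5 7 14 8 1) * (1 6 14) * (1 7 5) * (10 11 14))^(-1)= (0 1)(6 8 14 11 10)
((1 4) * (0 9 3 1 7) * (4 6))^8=(0 9 3 1 6 4 7)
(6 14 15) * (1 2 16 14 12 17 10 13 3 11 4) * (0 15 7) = (0 15 6 12 17 10 13 3 11 4 1 2 16 14 7) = [15, 2, 16, 11, 1, 5, 12, 0, 8, 9, 13, 4, 17, 3, 7, 6, 14, 10]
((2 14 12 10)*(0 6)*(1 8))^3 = (0 6)(1 8)(2 10 12 14)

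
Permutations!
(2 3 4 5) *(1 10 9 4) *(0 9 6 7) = [9, 10, 3, 1, 5, 2, 7, 0, 8, 4, 6] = (0 9 4 5 2 3 1 10 6 7)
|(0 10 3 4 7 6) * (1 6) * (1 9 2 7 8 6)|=6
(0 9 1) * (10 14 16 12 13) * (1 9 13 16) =(0 13 10 14 1)(12 16) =[13, 0, 2, 3, 4, 5, 6, 7, 8, 9, 14, 11, 16, 10, 1, 15, 12]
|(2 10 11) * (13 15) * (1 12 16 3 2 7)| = 8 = |(1 12 16 3 2 10 11 7)(13 15)|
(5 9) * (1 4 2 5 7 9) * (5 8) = (1 4 2 8 5)(7 9) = [0, 4, 8, 3, 2, 1, 6, 9, 5, 7]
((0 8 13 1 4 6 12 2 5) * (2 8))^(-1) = (0 5 2)(1 13 8 12 6 4)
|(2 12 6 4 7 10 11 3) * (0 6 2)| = |(0 6 4 7 10 11 3)(2 12)| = 14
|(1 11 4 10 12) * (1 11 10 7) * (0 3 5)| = |(0 3 5)(1 10 12 11 4 7)| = 6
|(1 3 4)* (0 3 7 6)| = 6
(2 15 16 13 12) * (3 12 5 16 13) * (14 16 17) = (2 15 13 5 17 14 16 3 12) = [0, 1, 15, 12, 4, 17, 6, 7, 8, 9, 10, 11, 2, 5, 16, 13, 3, 14]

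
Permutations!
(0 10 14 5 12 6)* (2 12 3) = (0 10 14 5 3 2 12 6) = [10, 1, 12, 2, 4, 3, 0, 7, 8, 9, 14, 11, 6, 13, 5]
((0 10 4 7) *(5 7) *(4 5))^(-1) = (0 7 5 10)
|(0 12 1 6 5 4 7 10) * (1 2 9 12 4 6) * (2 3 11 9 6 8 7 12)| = |(0 4 12 3 11 9 2 6 5 8 7 10)| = 12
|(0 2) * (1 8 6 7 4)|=10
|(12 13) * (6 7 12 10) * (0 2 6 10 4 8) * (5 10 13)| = |(0 2 6 7 12 5 10 13 4 8)| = 10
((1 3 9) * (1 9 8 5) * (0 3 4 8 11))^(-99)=(11)(1 4 8 5)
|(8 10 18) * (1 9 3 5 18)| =7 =|(1 9 3 5 18 8 10)|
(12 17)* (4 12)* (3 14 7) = (3 14 7)(4 12 17) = [0, 1, 2, 14, 12, 5, 6, 3, 8, 9, 10, 11, 17, 13, 7, 15, 16, 4]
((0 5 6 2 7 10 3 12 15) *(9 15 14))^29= (0 12 2 15 3 6 9 10 5 14 7)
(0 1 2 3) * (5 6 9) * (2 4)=(0 1 4 2 3)(5 6 9)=[1, 4, 3, 0, 2, 6, 9, 7, 8, 5]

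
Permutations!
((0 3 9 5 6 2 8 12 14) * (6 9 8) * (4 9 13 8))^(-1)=((0 3 4 9 5 13 8 12 14)(2 6))^(-1)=(0 14 12 8 13 5 9 4 3)(2 6)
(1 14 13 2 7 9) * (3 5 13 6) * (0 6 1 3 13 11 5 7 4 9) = [6, 14, 4, 7, 9, 11, 13, 0, 8, 3, 10, 5, 12, 2, 1] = (0 6 13 2 4 9 3 7)(1 14)(5 11)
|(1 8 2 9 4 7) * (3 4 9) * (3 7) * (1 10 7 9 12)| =10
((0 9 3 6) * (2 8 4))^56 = (9)(2 4 8)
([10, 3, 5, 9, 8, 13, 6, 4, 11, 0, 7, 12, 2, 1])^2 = [7, 9, 13, 0, 11, 1, 6, 8, 12, 10, 4, 2, 5, 3]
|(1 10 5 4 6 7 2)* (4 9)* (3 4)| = |(1 10 5 9 3 4 6 7 2)| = 9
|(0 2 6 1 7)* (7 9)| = 6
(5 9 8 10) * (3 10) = (3 10 5 9 8) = [0, 1, 2, 10, 4, 9, 6, 7, 3, 8, 5]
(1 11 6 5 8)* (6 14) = (1 11 14 6 5 8) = [0, 11, 2, 3, 4, 8, 5, 7, 1, 9, 10, 14, 12, 13, 6]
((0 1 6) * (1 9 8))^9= (0 6 1 8 9)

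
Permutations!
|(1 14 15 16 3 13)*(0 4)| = 6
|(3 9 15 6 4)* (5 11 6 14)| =|(3 9 15 14 5 11 6 4)| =8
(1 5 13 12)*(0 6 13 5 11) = (0 6 13 12 1 11) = [6, 11, 2, 3, 4, 5, 13, 7, 8, 9, 10, 0, 1, 12]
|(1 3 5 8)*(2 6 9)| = |(1 3 5 8)(2 6 9)| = 12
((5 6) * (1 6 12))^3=(1 12 5 6)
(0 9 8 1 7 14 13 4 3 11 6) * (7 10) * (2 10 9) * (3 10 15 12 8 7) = (0 2 15 12 8 1 9 7 14 13 4 10 3 11 6) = [2, 9, 15, 11, 10, 5, 0, 14, 1, 7, 3, 6, 8, 4, 13, 12]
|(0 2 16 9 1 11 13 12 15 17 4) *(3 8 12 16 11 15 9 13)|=22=|(0 2 11 3 8 12 9 1 15 17 4)(13 16)|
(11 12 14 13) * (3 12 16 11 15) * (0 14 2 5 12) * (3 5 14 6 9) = (0 6 9 3)(2 14 13 15 5 12)(11 16) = [6, 1, 14, 0, 4, 12, 9, 7, 8, 3, 10, 16, 2, 15, 13, 5, 11]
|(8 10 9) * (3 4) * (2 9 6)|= |(2 9 8 10 6)(3 4)|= 10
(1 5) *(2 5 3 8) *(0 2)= [2, 3, 5, 8, 4, 1, 6, 7, 0]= (0 2 5 1 3 8)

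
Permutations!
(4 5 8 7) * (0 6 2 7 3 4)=(0 6 2 7)(3 4 5 8)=[6, 1, 7, 4, 5, 8, 2, 0, 3]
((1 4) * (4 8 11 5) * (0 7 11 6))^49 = (0 7 11 5 4 1 8 6)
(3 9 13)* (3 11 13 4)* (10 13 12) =(3 9 4)(10 13 11 12) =[0, 1, 2, 9, 3, 5, 6, 7, 8, 4, 13, 12, 10, 11]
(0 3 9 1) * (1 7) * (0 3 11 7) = (0 11 7 1 3 9) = [11, 3, 2, 9, 4, 5, 6, 1, 8, 0, 10, 7]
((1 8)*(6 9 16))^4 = ((1 8)(6 9 16))^4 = (6 9 16)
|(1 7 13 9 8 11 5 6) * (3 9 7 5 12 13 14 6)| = |(1 5 3 9 8 11 12 13 7 14 6)| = 11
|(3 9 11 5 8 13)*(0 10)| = 6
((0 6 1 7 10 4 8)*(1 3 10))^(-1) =((0 6 3 10 4 8)(1 7))^(-1) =(0 8 4 10 3 6)(1 7)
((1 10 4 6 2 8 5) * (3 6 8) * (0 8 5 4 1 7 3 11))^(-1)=((0 8 4 5 7 3 6 2 11)(1 10))^(-1)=(0 11 2 6 3 7 5 4 8)(1 10)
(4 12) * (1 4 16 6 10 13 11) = (1 4 12 16 6 10 13 11) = [0, 4, 2, 3, 12, 5, 10, 7, 8, 9, 13, 1, 16, 11, 14, 15, 6]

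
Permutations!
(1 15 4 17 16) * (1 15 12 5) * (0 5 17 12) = [5, 0, 2, 3, 12, 1, 6, 7, 8, 9, 10, 11, 17, 13, 14, 4, 15, 16] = (0 5 1)(4 12 17 16 15)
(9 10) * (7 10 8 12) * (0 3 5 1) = (0 3 5 1)(7 10 9 8 12) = [3, 0, 2, 5, 4, 1, 6, 10, 12, 8, 9, 11, 7]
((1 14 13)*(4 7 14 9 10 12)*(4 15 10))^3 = ((1 9 4 7 14 13)(10 12 15))^3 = (15)(1 7)(4 13)(9 14)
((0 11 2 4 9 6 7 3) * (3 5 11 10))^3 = (2 6 11 9 5 4 7)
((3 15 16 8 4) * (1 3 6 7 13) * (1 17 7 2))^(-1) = (1 2 6 4 8 16 15 3)(7 17 13)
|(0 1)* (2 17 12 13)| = 4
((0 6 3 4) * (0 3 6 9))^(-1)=(0 9)(3 4)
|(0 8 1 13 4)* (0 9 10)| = |(0 8 1 13 4 9 10)| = 7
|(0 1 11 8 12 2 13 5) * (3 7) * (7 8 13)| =5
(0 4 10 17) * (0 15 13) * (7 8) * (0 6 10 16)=(0 4 16)(6 10 17 15 13)(7 8)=[4, 1, 2, 3, 16, 5, 10, 8, 7, 9, 17, 11, 12, 6, 14, 13, 0, 15]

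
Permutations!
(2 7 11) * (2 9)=(2 7 11 9)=[0, 1, 7, 3, 4, 5, 6, 11, 8, 2, 10, 9]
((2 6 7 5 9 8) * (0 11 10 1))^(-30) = ((0 11 10 1)(2 6 7 5 9 8))^(-30) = (0 10)(1 11)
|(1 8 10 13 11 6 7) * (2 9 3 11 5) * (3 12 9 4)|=|(1 8 10 13 5 2 4 3 11 6 7)(9 12)|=22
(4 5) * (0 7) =(0 7)(4 5) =[7, 1, 2, 3, 5, 4, 6, 0]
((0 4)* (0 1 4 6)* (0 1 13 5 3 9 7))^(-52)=(0 1 13 3 7 6 4 5 9)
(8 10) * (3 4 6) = (3 4 6)(8 10) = [0, 1, 2, 4, 6, 5, 3, 7, 10, 9, 8]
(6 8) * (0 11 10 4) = [11, 1, 2, 3, 0, 5, 8, 7, 6, 9, 4, 10] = (0 11 10 4)(6 8)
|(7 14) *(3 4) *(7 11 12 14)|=6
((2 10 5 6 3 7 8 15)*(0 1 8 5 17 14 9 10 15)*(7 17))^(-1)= ((0 1 8)(2 15)(3 17 14 9 10 7 5 6))^(-1)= (0 8 1)(2 15)(3 6 5 7 10 9 14 17)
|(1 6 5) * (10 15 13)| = |(1 6 5)(10 15 13)| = 3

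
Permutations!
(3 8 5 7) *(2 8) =[0, 1, 8, 2, 4, 7, 6, 3, 5] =(2 8 5 7 3)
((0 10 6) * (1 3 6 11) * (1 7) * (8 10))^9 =(0 8 10 11 7 1 3 6)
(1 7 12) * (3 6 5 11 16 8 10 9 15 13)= [0, 7, 2, 6, 4, 11, 5, 12, 10, 15, 9, 16, 1, 3, 14, 13, 8]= (1 7 12)(3 6 5 11 16 8 10 9 15 13)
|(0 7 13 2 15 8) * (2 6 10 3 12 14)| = 11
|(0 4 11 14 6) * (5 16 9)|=15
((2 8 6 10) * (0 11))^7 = (0 11)(2 10 6 8)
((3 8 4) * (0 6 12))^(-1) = (0 12 6)(3 4 8)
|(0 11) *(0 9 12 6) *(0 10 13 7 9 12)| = 8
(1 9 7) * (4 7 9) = (9)(1 4 7) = [0, 4, 2, 3, 7, 5, 6, 1, 8, 9]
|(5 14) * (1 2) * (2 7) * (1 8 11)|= |(1 7 2 8 11)(5 14)|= 10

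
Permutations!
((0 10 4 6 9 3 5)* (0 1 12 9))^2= ((0 10 4 6)(1 12 9 3 5))^2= (0 4)(1 9 5 12 3)(6 10)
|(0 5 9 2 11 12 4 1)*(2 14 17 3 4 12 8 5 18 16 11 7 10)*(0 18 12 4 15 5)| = 24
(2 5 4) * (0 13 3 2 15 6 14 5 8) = (0 13 3 2 8)(4 15 6 14 5) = [13, 1, 8, 2, 15, 4, 14, 7, 0, 9, 10, 11, 12, 3, 5, 6]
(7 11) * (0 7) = (0 7 11) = [7, 1, 2, 3, 4, 5, 6, 11, 8, 9, 10, 0]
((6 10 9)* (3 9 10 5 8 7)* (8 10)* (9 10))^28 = (10)(5 9 6)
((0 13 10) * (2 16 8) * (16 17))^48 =((0 13 10)(2 17 16 8))^48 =(17)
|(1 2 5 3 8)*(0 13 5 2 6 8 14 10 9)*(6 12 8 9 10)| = |(0 13 5 3 14 6 9)(1 12 8)| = 21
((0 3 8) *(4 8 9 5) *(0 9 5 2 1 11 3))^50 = ((1 11 3 5 4 8 9 2))^50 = (1 3 4 9)(2 11 5 8)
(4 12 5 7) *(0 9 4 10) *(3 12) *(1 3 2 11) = (0 9 4 2 11 1 3 12 5 7 10) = [9, 3, 11, 12, 2, 7, 6, 10, 8, 4, 0, 1, 5]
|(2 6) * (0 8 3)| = 6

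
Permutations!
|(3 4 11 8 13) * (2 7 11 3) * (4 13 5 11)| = 15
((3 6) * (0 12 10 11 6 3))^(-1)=((0 12 10 11 6))^(-1)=(0 6 11 10 12)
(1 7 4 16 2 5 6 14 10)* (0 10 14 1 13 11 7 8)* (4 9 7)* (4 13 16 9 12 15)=[10, 8, 5, 3, 9, 6, 1, 12, 0, 7, 16, 13, 15, 11, 14, 4, 2]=(0 10 16 2 5 6 1 8)(4 9 7 12 15)(11 13)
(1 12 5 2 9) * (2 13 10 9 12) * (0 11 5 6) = (0 11 5 13 10 9 1 2 12 6) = [11, 2, 12, 3, 4, 13, 0, 7, 8, 1, 9, 5, 6, 10]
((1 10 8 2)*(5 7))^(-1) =((1 10 8 2)(5 7))^(-1) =(1 2 8 10)(5 7)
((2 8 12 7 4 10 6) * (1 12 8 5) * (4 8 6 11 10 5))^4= (1 6)(2 12)(4 7)(5 8)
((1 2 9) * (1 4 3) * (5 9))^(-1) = ((1 2 5 9 4 3))^(-1) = (1 3 4 9 5 2)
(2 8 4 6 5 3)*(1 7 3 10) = (1 7 3 2 8 4 6 5 10) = [0, 7, 8, 2, 6, 10, 5, 3, 4, 9, 1]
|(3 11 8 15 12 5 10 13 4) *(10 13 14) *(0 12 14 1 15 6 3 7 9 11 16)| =|(0 12 5 13 4 7 9 11 8 6 3 16)(1 15 14 10)| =12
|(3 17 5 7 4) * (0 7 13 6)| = 8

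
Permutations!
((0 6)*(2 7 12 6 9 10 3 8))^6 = (0 7 3)(2 10 6)(8 9 12)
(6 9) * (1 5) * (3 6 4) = [0, 5, 2, 6, 3, 1, 9, 7, 8, 4] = (1 5)(3 6 9 4)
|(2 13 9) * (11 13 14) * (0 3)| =10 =|(0 3)(2 14 11 13 9)|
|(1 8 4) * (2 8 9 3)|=6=|(1 9 3 2 8 4)|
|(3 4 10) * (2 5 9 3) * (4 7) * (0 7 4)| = 6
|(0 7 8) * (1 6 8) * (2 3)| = 10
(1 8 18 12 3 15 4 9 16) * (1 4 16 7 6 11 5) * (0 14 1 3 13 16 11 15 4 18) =[14, 8, 2, 4, 9, 3, 15, 6, 0, 7, 10, 5, 13, 16, 1, 11, 18, 17, 12] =(0 14 1 8)(3 4 9 7 6 15 11 5)(12 13 16 18)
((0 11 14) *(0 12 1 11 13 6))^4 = ((0 13 6)(1 11 14 12))^4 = (14)(0 13 6)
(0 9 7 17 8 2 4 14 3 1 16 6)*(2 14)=[9, 16, 4, 1, 2, 5, 0, 17, 14, 7, 10, 11, 12, 13, 3, 15, 6, 8]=(0 9 7 17 8 14 3 1 16 6)(2 4)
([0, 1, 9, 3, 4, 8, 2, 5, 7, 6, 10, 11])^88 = [0, 1, 9, 3, 4, 8, 2, 5, 7, 6, 10, 11]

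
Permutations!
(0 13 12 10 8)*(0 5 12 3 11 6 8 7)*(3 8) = [13, 1, 2, 11, 4, 12, 3, 0, 5, 9, 7, 6, 10, 8] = (0 13 8 5 12 10 7)(3 11 6)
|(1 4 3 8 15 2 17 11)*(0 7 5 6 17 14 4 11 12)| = 6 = |(0 7 5 6 17 12)(1 11)(2 14 4 3 8 15)|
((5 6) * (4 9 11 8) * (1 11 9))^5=(1 11 8 4)(5 6)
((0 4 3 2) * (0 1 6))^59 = ((0 4 3 2 1 6))^59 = (0 6 1 2 3 4)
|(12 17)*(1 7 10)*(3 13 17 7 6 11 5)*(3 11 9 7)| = |(1 6 9 7 10)(3 13 17 12)(5 11)| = 20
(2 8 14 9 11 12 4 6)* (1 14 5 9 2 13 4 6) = [0, 14, 8, 3, 1, 9, 13, 7, 5, 11, 10, 12, 6, 4, 2] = (1 14 2 8 5 9 11 12 6 13 4)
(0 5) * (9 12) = [5, 1, 2, 3, 4, 0, 6, 7, 8, 12, 10, 11, 9] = (0 5)(9 12)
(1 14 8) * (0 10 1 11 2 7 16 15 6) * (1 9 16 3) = (0 10 9 16 15 6)(1 14 8 11 2 7 3) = [10, 14, 7, 1, 4, 5, 0, 3, 11, 16, 9, 2, 12, 13, 8, 6, 15]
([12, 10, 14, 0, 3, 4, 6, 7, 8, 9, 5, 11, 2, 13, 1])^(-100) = [3, 14, 12, 4, 5, 10, 6, 7, 8, 9, 1, 11, 0, 13, 2]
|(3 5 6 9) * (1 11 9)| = 6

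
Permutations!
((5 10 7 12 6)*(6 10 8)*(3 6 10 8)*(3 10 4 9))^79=(3 4 12 10 6 9 8 7 5)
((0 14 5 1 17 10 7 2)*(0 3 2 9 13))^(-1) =(0 13 9 7 10 17 1 5 14)(2 3)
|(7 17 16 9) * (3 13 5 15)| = |(3 13 5 15)(7 17 16 9)| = 4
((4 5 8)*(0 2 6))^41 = (0 6 2)(4 8 5)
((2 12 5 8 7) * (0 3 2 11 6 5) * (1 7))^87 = ((0 3 2 12)(1 7 11 6 5 8))^87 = (0 12 2 3)(1 6)(5 7)(8 11)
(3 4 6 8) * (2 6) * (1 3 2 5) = [0, 3, 6, 4, 5, 1, 8, 7, 2] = (1 3 4 5)(2 6 8)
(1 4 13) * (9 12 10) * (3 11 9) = (1 4 13)(3 11 9 12 10) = [0, 4, 2, 11, 13, 5, 6, 7, 8, 12, 3, 9, 10, 1]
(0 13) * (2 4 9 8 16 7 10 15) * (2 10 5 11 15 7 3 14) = (0 13)(2 4 9 8 16 3 14)(5 11 15 10 7) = [13, 1, 4, 14, 9, 11, 6, 5, 16, 8, 7, 15, 12, 0, 2, 10, 3]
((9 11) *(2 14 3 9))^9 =(2 11 9 3 14)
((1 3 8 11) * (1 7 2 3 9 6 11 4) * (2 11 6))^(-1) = (1 4 8 3 2 9)(7 11)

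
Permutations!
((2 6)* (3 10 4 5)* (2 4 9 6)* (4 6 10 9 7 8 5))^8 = (3 10 8)(5 9 7)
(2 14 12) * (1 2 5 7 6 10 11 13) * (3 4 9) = (1 2 14 12 5 7 6 10 11 13)(3 4 9) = [0, 2, 14, 4, 9, 7, 10, 6, 8, 3, 11, 13, 5, 1, 12]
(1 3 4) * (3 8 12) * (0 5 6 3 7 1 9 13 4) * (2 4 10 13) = (0 5 6 3)(1 8 12 7)(2 4 9)(10 13) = [5, 8, 4, 0, 9, 6, 3, 1, 12, 2, 13, 11, 7, 10]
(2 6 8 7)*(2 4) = (2 6 8 7 4) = [0, 1, 6, 3, 2, 5, 8, 4, 7]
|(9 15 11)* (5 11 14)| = 5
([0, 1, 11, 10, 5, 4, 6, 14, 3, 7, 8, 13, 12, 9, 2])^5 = [0, 1, 14, 8, 5, 4, 6, 9, 10, 13, 3, 2, 12, 11, 7]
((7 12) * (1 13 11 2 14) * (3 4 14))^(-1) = (1 14 4 3 2 11 13)(7 12)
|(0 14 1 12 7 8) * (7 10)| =7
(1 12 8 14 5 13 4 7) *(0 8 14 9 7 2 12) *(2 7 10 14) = [8, 0, 12, 3, 7, 13, 6, 1, 9, 10, 14, 11, 2, 4, 5] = (0 8 9 10 14 5 13 4 7 1)(2 12)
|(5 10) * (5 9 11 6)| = |(5 10 9 11 6)| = 5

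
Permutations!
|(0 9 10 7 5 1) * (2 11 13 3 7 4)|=11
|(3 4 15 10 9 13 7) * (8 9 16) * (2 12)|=18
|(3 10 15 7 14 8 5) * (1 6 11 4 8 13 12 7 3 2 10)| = 20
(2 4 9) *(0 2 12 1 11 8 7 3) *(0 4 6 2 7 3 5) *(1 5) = (0 7 1 11 8 3 4 9 12 5)(2 6) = [7, 11, 6, 4, 9, 0, 2, 1, 3, 12, 10, 8, 5]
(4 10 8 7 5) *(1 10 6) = (1 10 8 7 5 4 6) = [0, 10, 2, 3, 6, 4, 1, 5, 7, 9, 8]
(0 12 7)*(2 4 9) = [12, 1, 4, 3, 9, 5, 6, 0, 8, 2, 10, 11, 7] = (0 12 7)(2 4 9)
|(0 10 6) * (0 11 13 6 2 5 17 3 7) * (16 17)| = 24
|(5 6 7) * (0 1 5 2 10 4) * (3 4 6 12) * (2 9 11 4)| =|(0 1 5 12 3 2 10 6 7 9 11 4)| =12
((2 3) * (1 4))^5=((1 4)(2 3))^5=(1 4)(2 3)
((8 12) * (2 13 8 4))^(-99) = ((2 13 8 12 4))^(-99) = (2 13 8 12 4)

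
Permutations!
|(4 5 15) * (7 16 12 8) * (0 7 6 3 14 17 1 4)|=13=|(0 7 16 12 8 6 3 14 17 1 4 5 15)|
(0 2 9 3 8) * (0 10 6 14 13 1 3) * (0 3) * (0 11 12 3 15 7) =(0 2 9 15 7)(1 11 12 3 8 10 6 14 13) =[2, 11, 9, 8, 4, 5, 14, 0, 10, 15, 6, 12, 3, 1, 13, 7]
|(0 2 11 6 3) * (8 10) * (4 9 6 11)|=6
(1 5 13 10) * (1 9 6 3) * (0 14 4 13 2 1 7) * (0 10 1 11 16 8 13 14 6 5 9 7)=[6, 9, 11, 0, 14, 2, 3, 10, 13, 5, 7, 16, 12, 1, 4, 15, 8]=(0 6 3)(1 9 5 2 11 16 8 13)(4 14)(7 10)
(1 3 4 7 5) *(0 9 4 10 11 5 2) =(0 9 4 7 2)(1 3 10 11 5) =[9, 3, 0, 10, 7, 1, 6, 2, 8, 4, 11, 5]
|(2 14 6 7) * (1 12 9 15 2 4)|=9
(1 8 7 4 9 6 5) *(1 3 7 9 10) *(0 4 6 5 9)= (0 4 10 1 8)(3 7 6 9 5)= [4, 8, 2, 7, 10, 3, 9, 6, 0, 5, 1]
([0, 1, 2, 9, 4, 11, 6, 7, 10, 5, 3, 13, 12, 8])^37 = (3 5 13 10 9 11 8)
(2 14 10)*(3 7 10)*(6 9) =(2 14 3 7 10)(6 9) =[0, 1, 14, 7, 4, 5, 9, 10, 8, 6, 2, 11, 12, 13, 3]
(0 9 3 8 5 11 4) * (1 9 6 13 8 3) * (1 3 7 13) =(0 6 1 9 3 7 13 8 5 11 4) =[6, 9, 2, 7, 0, 11, 1, 13, 5, 3, 10, 4, 12, 8]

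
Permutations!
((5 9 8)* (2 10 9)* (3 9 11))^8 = (2 10 11 3 9 8 5)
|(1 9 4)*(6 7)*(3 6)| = |(1 9 4)(3 6 7)| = 3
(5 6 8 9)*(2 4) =(2 4)(5 6 8 9) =[0, 1, 4, 3, 2, 6, 8, 7, 9, 5]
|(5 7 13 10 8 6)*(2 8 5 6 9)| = |(2 8 9)(5 7 13 10)| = 12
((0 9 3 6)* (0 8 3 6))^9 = ((0 9 6 8 3))^9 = (0 3 8 6 9)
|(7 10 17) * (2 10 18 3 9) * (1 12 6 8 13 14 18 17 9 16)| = 18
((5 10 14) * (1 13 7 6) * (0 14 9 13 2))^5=(0 13)(1 10)(2 9)(5 6)(7 14)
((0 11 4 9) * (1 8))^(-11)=(0 11 4 9)(1 8)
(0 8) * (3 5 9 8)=(0 3 5 9 8)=[3, 1, 2, 5, 4, 9, 6, 7, 0, 8]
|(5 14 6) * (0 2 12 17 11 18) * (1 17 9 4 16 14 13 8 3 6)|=55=|(0 2 12 9 4 16 14 1 17 11 18)(3 6 5 13 8)|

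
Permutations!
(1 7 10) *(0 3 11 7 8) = [3, 8, 2, 11, 4, 5, 6, 10, 0, 9, 1, 7] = (0 3 11 7 10 1 8)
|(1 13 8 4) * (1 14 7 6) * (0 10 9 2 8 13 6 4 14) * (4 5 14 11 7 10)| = 8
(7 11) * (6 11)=[0, 1, 2, 3, 4, 5, 11, 6, 8, 9, 10, 7]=(6 11 7)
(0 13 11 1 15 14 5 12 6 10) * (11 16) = (0 13 16 11 1 15 14 5 12 6 10) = [13, 15, 2, 3, 4, 12, 10, 7, 8, 9, 0, 1, 6, 16, 5, 14, 11]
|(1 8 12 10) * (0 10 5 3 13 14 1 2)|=|(0 10 2)(1 8 12 5 3 13 14)|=21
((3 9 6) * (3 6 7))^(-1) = ((3 9 7))^(-1) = (3 7 9)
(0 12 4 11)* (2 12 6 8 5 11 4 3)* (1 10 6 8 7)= (0 8 5 11)(1 10 6 7)(2 12 3)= [8, 10, 12, 2, 4, 11, 7, 1, 5, 9, 6, 0, 3]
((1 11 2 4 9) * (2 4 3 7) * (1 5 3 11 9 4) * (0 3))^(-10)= (0 9 11 7)(1 2 3 5)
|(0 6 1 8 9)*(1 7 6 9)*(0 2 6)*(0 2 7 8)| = |(0 9 7 2 6 8 1)| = 7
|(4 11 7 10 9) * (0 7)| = 6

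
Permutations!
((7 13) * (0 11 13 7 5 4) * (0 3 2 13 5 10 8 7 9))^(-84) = (0 3 8 11 2 7 5 13 9 4 10)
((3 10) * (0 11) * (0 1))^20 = ((0 11 1)(3 10))^20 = (0 1 11)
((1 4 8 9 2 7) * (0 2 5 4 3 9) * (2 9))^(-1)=(0 8 4 5 9)(1 7 2 3)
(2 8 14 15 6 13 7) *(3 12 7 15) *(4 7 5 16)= (2 8 14 3 12 5 16 4 7)(6 13 15)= [0, 1, 8, 12, 7, 16, 13, 2, 14, 9, 10, 11, 5, 15, 3, 6, 4]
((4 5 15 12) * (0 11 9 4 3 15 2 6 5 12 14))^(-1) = (0 14 15 3 12 4 9 11)(2 5 6) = ((0 11 9 4 12 3 15 14)(2 6 5))^(-1)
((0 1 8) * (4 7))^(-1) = (0 8 1)(4 7)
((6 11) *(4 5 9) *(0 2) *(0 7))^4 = ((0 2 7)(4 5 9)(6 11))^4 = (11)(0 2 7)(4 5 9)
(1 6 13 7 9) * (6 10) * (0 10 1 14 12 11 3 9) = (0 10 6 13 7)(3 9 14 12 11) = [10, 1, 2, 9, 4, 5, 13, 0, 8, 14, 6, 3, 11, 7, 12]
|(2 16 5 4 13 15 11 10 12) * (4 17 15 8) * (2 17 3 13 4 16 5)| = |(2 5 3 13 8 16)(10 12 17 15 11)| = 30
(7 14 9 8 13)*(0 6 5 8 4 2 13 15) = (0 6 5 8 15)(2 13 7 14 9 4) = [6, 1, 13, 3, 2, 8, 5, 14, 15, 4, 10, 11, 12, 7, 9, 0]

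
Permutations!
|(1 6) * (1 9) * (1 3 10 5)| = |(1 6 9 3 10 5)| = 6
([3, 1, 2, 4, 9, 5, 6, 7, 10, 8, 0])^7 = (0 3 4 9 8 10)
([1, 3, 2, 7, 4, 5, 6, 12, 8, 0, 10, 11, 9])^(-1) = (0 9 12 7 3 1)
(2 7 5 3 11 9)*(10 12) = (2 7 5 3 11 9)(10 12) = [0, 1, 7, 11, 4, 3, 6, 5, 8, 2, 12, 9, 10]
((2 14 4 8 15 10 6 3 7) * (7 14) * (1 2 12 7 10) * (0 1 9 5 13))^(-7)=(0 14 13 3 5 6 9 10 15 2 8 1 4)(7 12)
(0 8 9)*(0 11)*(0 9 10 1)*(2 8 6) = (0 6 2 8 10 1)(9 11) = [6, 0, 8, 3, 4, 5, 2, 7, 10, 11, 1, 9]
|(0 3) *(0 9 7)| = 4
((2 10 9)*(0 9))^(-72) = ((0 9 2 10))^(-72) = (10)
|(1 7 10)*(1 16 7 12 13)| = |(1 12 13)(7 10 16)| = 3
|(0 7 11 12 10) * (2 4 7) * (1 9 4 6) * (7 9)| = |(0 2 6 1 7 11 12 10)(4 9)| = 8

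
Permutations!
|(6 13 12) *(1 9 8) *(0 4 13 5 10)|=|(0 4 13 12 6 5 10)(1 9 8)|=21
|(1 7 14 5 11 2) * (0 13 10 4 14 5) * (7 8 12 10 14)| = 9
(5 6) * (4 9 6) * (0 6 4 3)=[6, 1, 2, 0, 9, 3, 5, 7, 8, 4]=(0 6 5 3)(4 9)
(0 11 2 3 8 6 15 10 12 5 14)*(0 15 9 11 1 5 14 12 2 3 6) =[1, 5, 6, 8, 4, 12, 9, 7, 0, 11, 2, 3, 14, 13, 15, 10] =(0 1 5 12 14 15 10 2 6 9 11 3 8)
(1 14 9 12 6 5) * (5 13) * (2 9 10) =(1 14 10 2 9 12 6 13 5) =[0, 14, 9, 3, 4, 1, 13, 7, 8, 12, 2, 11, 6, 5, 10]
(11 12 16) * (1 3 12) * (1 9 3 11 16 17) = (1 11 9 3 12 17) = [0, 11, 2, 12, 4, 5, 6, 7, 8, 3, 10, 9, 17, 13, 14, 15, 16, 1]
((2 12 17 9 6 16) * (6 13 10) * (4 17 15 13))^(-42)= (17)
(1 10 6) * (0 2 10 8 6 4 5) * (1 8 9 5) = (0 2 10 4 1 9 5)(6 8) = [2, 9, 10, 3, 1, 0, 8, 7, 6, 5, 4]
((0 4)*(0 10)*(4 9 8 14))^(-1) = ((0 9 8 14 4 10))^(-1) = (0 10 4 14 8 9)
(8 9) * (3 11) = (3 11)(8 9) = [0, 1, 2, 11, 4, 5, 6, 7, 9, 8, 10, 3]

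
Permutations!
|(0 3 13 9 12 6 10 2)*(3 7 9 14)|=|(0 7 9 12 6 10 2)(3 13 14)|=21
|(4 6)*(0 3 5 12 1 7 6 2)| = 9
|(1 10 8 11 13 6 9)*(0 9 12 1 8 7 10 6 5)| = 6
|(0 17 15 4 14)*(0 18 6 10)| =|(0 17 15 4 14 18 6 10)| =8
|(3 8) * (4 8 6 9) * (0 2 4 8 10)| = 4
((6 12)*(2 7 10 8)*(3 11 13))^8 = (3 13 11)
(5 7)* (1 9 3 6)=(1 9 3 6)(5 7)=[0, 9, 2, 6, 4, 7, 1, 5, 8, 3]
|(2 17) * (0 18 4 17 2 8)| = 5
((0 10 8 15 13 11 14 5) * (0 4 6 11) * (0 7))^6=((0 10 8 15 13 7)(4 6 11 14 5))^6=(15)(4 6 11 14 5)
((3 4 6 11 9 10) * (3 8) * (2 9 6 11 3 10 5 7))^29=(2 9 5 7)(3 4 11 6)(8 10)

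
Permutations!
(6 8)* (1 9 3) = (1 9 3)(6 8) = [0, 9, 2, 1, 4, 5, 8, 7, 6, 3]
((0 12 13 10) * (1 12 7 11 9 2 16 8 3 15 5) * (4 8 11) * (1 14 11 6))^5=(0 15 2 13 8 11 1 7 5 16 10 3 9 12 4 14 6)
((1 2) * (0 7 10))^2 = (0 10 7)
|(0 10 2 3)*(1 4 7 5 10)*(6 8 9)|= |(0 1 4 7 5 10 2 3)(6 8 9)|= 24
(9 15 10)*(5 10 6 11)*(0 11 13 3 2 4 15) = (0 11 5 10 9)(2 4 15 6 13 3) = [11, 1, 4, 2, 15, 10, 13, 7, 8, 0, 9, 5, 12, 3, 14, 6]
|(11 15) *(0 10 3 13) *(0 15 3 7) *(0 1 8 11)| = 9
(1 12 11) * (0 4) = (0 4)(1 12 11) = [4, 12, 2, 3, 0, 5, 6, 7, 8, 9, 10, 1, 11]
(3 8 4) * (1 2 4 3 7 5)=(1 2 4 7 5)(3 8)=[0, 2, 4, 8, 7, 1, 6, 5, 3]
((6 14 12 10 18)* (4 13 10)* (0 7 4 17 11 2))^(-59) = (0 7 4 13 10 18 6 14 12 17 11 2)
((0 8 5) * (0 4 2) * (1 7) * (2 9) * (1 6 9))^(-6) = (0 4 6)(1 9 8)(2 5 7)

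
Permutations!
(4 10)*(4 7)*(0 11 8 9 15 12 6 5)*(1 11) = (0 1 11 8 9 15 12 6 5)(4 10 7) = [1, 11, 2, 3, 10, 0, 5, 4, 9, 15, 7, 8, 6, 13, 14, 12]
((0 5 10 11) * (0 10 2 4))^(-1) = (0 4 2 5)(10 11)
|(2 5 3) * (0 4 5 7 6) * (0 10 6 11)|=14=|(0 4 5 3 2 7 11)(6 10)|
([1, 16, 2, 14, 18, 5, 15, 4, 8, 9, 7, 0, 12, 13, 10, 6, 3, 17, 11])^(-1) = [11, 0, 2, 16, 7, 5, 15, 10, 8, 9, 14, 18, 12, 13, 3, 6, 1, 17, 4]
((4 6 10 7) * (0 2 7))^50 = (0 7 6)(2 4 10)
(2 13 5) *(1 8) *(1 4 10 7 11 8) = (2 13 5)(4 10 7 11 8) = [0, 1, 13, 3, 10, 2, 6, 11, 4, 9, 7, 8, 12, 5]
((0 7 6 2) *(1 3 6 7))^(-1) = ((7)(0 1 3 6 2))^(-1) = (7)(0 2 6 3 1)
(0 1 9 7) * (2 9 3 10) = (0 1 3 10 2 9 7) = [1, 3, 9, 10, 4, 5, 6, 0, 8, 7, 2]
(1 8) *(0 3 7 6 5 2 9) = (0 3 7 6 5 2 9)(1 8) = [3, 8, 9, 7, 4, 2, 5, 6, 1, 0]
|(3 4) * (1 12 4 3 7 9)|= |(1 12 4 7 9)|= 5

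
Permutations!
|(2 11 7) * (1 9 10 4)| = |(1 9 10 4)(2 11 7)| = 12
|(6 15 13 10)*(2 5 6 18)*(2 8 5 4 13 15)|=|(2 4 13 10 18 8 5 6)|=8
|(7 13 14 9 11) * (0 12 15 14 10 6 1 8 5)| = 13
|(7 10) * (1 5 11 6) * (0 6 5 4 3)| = |(0 6 1 4 3)(5 11)(7 10)| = 10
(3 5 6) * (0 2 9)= (0 2 9)(3 5 6)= [2, 1, 9, 5, 4, 6, 3, 7, 8, 0]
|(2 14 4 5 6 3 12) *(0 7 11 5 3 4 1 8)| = 12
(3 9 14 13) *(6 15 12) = (3 9 14 13)(6 15 12) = [0, 1, 2, 9, 4, 5, 15, 7, 8, 14, 10, 11, 6, 3, 13, 12]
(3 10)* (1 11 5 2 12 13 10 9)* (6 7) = (1 11 5 2 12 13 10 3 9)(6 7) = [0, 11, 12, 9, 4, 2, 7, 6, 8, 1, 3, 5, 13, 10]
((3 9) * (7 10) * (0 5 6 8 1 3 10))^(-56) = ((0 5 6 8 1 3 9 10 7))^(-56) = (0 10 3 8 5 7 9 1 6)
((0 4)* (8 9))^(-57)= (0 4)(8 9)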